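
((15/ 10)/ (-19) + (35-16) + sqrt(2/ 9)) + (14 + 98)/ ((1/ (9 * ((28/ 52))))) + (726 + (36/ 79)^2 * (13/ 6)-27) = sqrt(2)/ 3 + 3888163373/ 3083054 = 1261.61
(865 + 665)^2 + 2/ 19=44477102/ 19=2340900.11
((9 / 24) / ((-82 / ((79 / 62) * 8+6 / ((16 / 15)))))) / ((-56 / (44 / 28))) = 0.00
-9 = -9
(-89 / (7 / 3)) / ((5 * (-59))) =267 / 2065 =0.13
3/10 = 0.30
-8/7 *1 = -8/7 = -1.14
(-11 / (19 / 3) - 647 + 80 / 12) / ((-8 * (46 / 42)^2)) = 2689953 / 40204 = 66.91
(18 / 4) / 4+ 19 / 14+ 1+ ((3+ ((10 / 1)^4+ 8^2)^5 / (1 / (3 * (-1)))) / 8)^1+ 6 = -271008210332828172219 / 7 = -38715458618975453174.14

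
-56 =-56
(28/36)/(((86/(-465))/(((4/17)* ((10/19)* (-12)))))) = 86800/13889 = 6.25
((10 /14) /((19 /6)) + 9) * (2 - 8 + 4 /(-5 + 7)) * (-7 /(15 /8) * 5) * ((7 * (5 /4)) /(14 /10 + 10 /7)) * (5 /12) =5010250 /5643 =887.87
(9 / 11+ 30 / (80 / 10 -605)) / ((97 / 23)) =38663 / 212333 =0.18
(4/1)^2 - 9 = 7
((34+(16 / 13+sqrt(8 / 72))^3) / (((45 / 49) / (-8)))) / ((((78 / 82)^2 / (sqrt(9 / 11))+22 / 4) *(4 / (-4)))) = 4970966760640048 / 80227931662125-5914297157216 *sqrt(11) / 1740645460125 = 50.69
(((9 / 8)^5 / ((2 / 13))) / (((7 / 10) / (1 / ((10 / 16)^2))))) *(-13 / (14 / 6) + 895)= 2389653981 / 62720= 38100.35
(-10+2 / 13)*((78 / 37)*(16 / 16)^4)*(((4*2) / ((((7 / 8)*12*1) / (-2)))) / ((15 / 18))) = 49152 / 1295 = 37.96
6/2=3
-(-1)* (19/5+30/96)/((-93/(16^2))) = -5264/465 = -11.32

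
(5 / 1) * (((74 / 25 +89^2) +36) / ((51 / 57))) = 3780981 / 85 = 44482.13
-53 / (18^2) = -53 / 324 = -0.16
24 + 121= 145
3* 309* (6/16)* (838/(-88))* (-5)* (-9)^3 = -4247296155/352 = -12066182.26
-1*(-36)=36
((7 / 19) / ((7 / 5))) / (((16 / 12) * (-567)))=-5 / 14364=-0.00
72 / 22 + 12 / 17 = 744 / 187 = 3.98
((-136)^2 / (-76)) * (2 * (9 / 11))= -83232 / 209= -398.24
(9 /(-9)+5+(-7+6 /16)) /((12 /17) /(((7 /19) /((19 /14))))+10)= -17493 /83968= -0.21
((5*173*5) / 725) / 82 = 173 / 2378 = 0.07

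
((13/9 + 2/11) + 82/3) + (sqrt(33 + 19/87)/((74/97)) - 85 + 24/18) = -5416/99 + 1649 * sqrt(870)/6438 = -47.15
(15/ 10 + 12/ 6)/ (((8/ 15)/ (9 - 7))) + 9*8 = 681/ 8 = 85.12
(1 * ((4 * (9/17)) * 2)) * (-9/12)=-54/17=-3.18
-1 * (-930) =930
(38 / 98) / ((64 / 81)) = 1539 / 3136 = 0.49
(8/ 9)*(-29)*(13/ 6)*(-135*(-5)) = -37700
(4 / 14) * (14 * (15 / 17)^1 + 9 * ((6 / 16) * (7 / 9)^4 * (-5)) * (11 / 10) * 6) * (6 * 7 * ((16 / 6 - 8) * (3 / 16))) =312907 / 918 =340.86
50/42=1.19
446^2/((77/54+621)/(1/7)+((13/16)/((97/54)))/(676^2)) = 146502569700864/3208937357081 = 45.65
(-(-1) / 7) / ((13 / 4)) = 4 / 91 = 0.04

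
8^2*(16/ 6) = 512/ 3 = 170.67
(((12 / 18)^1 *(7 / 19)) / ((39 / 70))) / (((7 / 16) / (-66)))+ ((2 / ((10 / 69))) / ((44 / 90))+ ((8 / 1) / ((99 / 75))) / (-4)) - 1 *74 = -618349 / 5434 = -113.79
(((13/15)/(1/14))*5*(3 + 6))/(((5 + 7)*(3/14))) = 637/3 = 212.33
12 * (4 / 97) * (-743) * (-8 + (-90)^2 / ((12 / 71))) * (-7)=11962383216 / 97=123323538.31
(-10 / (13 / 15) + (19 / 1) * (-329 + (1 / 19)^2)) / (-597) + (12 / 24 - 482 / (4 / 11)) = -193836341 / 147459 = -1314.51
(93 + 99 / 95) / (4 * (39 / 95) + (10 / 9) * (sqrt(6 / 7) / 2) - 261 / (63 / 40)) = -92115847404 / 160709922089 - 44558325 * sqrt(42) / 160709922089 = -0.57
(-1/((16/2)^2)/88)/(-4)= 1/22528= 0.00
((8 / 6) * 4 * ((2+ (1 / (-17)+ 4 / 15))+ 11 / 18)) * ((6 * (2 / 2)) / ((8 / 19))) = 163894 / 765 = 214.24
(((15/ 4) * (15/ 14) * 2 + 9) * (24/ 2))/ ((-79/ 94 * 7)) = -134514/ 3871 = -34.75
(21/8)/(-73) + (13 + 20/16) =8301/584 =14.21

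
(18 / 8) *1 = 9 / 4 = 2.25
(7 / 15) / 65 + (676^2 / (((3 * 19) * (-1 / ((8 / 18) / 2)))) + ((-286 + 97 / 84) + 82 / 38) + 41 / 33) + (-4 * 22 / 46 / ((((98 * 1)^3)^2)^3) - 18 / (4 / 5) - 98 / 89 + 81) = -1308487707092607452973457592876788133696549933461 / 652410023820563741191664286409566294299443200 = -2005.62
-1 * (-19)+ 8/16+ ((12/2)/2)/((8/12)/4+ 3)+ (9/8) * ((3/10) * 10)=3621/152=23.82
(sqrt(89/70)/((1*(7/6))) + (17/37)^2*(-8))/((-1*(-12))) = -578/4107 + sqrt(6230)/980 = -0.06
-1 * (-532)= 532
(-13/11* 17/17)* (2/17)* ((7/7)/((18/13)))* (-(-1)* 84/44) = -1183/6171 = -0.19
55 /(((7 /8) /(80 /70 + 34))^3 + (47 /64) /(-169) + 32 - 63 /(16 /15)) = -70847523901440 /34865779706759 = -2.03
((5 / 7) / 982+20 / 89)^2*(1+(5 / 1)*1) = 57069916875 / 187141054898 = 0.30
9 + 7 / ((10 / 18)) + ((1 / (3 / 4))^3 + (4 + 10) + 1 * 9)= 6341 / 135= 46.97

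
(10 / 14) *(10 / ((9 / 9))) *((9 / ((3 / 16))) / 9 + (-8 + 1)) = -250 / 21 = -11.90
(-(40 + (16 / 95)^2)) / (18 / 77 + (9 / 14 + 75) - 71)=-55633424 / 6777775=-8.21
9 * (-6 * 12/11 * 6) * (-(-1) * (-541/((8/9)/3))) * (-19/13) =-134881038/143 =-943224.04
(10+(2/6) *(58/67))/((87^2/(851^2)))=984.41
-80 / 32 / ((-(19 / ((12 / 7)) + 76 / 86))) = 258 / 1235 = 0.21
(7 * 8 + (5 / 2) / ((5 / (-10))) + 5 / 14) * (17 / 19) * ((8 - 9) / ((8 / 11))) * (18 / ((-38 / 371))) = 64134081 / 5776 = 11103.55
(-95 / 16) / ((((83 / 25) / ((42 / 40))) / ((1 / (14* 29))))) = -1425 / 308096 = -0.00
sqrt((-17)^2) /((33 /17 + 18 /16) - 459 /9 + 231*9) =2312 /276225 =0.01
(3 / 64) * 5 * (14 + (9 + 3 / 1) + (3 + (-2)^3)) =315 / 64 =4.92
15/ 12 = 5/ 4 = 1.25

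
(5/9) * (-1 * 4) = -20/9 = -2.22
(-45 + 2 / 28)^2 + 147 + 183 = 460321 / 196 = 2348.58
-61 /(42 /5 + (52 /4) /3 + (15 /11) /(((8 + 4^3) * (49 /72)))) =-493185 /103174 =-4.78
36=36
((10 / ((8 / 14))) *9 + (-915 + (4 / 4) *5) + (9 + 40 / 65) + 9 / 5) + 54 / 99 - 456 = -1711051 / 1430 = -1196.54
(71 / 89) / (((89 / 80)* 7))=5680 / 55447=0.10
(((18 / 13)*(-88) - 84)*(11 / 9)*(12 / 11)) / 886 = -1784 / 5759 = -0.31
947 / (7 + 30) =947 / 37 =25.59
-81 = -81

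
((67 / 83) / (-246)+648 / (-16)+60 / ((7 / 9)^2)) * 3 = 29354338 / 166747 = 176.04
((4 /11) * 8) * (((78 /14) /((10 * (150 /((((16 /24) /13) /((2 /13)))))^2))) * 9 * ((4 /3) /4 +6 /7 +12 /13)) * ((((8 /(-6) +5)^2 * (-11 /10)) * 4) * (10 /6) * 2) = -1117072 /37209375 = -0.03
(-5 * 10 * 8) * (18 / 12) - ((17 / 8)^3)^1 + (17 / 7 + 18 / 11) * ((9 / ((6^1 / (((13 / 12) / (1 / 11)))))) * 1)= -1924375 / 3584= -536.93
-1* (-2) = 2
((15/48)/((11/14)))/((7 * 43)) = 5/3784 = 0.00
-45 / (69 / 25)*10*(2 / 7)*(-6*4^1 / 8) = 22500 / 161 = 139.75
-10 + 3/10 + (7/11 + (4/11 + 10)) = 13/10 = 1.30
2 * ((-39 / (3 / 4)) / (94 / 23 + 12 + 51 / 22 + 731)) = -52624 / 379199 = -0.14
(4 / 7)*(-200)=-114.29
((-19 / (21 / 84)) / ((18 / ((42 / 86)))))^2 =70756 / 16641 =4.25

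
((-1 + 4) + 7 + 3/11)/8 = 113/88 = 1.28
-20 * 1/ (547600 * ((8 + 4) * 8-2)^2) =-1/ 241929680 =-0.00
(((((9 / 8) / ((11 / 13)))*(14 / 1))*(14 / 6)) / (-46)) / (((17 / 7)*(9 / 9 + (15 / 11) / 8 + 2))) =-4459 / 36363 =-0.12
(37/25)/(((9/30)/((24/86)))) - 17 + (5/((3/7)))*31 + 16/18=671314/1935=346.93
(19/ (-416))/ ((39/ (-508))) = 2413/ 4056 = 0.59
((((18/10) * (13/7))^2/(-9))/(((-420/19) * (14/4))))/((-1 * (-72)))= 3211/14406000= 0.00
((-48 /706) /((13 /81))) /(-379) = 1944 /1739231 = 0.00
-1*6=-6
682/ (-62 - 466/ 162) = -55242/ 5255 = -10.51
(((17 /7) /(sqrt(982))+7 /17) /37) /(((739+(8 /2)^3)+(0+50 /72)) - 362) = 306 * sqrt(982) /2022114269+252 /10001729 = 0.00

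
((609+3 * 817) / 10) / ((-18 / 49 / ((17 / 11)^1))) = -14161 / 11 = -1287.36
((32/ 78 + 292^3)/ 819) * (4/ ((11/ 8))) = 31071566336/ 351351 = 88434.55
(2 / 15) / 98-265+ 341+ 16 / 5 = 58213 / 735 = 79.20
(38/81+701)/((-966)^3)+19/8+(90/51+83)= 7725976266541/88661951028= 87.14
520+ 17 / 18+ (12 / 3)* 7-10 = 9701 / 18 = 538.94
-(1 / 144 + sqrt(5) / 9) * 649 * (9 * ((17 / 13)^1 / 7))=-11033 * sqrt(5) / 91 - 11033 / 1456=-278.68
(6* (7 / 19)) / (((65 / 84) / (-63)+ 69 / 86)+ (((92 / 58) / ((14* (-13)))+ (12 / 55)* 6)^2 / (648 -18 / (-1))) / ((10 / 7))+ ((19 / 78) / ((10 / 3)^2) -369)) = -1520363325635154000 / 253232398880205756029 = -0.01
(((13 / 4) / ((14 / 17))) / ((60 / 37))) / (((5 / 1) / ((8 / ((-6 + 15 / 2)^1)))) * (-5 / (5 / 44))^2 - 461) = 0.00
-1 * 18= -18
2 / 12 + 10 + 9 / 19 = 1213 / 114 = 10.64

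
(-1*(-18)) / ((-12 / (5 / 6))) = -5 / 4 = -1.25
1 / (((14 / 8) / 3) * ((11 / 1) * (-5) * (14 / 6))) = -36 / 2695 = -0.01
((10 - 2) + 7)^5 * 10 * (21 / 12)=26578125 / 2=13289062.50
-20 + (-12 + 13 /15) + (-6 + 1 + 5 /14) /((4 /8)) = -4244 /105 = -40.42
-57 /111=-19 /37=-0.51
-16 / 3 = -5.33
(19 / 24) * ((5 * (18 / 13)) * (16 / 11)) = 7.97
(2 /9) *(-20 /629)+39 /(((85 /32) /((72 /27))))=39.15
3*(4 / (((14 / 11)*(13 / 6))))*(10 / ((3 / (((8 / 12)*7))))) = 880 / 13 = 67.69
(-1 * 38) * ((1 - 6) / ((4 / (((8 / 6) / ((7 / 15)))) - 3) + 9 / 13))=-12350 / 59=-209.32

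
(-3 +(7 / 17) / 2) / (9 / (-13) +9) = -1235 / 3672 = -0.34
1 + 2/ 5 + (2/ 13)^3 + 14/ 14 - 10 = -7.60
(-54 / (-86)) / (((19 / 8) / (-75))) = -16200 / 817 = -19.83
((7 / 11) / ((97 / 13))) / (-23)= -91 / 24541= -0.00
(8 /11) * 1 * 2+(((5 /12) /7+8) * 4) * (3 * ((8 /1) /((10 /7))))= 29868 /55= 543.05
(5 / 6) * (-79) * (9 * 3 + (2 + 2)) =-12245 / 6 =-2040.83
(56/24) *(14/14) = 7/3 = 2.33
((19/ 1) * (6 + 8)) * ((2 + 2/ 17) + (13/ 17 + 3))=26600/ 17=1564.71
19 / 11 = 1.73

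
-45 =-45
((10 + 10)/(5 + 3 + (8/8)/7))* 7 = 980/57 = 17.19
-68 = -68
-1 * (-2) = 2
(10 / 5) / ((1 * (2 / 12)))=12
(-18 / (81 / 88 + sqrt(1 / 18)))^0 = 1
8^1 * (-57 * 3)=-1368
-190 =-190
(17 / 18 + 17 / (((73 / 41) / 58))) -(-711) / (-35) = 24577561 / 45990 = 534.41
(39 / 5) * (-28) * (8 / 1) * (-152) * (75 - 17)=77016576 / 5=15403315.20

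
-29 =-29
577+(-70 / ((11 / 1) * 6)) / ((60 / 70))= 114001 / 198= 575.76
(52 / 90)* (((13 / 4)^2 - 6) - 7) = -169 / 120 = -1.41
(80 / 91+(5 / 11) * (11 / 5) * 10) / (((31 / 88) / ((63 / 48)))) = 16335 / 403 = 40.53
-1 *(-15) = 15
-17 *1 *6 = -102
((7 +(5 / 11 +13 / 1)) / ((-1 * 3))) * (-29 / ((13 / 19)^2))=422.36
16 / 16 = 1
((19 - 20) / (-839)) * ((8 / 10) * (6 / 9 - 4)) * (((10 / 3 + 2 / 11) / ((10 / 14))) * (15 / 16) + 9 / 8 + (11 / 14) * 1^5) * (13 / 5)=-52247 / 969045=-0.05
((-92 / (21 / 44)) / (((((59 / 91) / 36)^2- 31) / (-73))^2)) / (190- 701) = 231537639586885632 / 110685281001300625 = 2.09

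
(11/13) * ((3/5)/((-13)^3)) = -33/142805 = -0.00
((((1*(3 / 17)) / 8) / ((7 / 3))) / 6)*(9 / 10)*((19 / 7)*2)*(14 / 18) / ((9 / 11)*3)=209 / 85680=0.00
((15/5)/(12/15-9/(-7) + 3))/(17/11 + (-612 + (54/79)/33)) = -13035/13489018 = -0.00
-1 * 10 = -10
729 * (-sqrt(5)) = -729 * sqrt(5) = -1630.09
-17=-17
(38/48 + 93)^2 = 5067001/576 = 8796.88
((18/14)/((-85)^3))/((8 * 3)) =-3/34391000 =-0.00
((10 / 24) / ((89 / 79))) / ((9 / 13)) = 5135 / 9612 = 0.53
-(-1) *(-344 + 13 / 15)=-5147 / 15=-343.13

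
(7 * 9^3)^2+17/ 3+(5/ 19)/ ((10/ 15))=2968630117/ 114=26040615.06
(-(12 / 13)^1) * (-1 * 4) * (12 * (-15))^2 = 1555200 / 13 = 119630.77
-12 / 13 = -0.92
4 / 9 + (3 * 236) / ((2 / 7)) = 2478.44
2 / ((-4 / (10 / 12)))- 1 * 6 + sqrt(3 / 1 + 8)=-3.10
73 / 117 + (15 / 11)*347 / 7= 614606 / 9009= 68.22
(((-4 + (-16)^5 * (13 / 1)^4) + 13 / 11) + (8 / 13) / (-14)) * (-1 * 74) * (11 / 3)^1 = 2218396236332074 / 273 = 8125993539677.93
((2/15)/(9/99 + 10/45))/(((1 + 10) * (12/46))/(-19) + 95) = 28842/6424595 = 0.00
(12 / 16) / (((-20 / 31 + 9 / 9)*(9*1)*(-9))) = -31 / 1188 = -0.03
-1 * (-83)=83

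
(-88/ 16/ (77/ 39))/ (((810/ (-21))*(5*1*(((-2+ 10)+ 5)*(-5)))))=-1/ 4500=-0.00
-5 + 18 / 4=-1 / 2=-0.50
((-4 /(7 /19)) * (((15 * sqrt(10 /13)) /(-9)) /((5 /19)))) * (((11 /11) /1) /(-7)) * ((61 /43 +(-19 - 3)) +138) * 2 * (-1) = 4860504 * sqrt(130) /27391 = 2023.23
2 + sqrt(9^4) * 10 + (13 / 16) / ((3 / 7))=39067 / 48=813.90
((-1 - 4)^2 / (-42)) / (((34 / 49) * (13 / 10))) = -875 / 1326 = -0.66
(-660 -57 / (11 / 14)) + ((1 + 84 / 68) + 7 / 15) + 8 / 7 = -14308037 / 19635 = -728.70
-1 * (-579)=579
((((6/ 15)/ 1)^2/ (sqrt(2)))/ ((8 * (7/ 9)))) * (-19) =-171 * sqrt(2)/ 700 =-0.35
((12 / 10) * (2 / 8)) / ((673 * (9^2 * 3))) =1 / 545130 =0.00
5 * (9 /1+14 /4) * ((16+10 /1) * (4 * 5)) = 32500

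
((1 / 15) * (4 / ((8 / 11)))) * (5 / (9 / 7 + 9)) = 77 / 432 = 0.18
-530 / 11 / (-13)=530 / 143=3.71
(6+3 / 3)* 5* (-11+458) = 15645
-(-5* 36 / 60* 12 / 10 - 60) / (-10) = -159 / 25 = -6.36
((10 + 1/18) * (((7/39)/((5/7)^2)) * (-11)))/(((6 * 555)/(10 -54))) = 7512043/14610375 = 0.51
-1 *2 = -2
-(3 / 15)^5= -1 / 3125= -0.00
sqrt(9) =3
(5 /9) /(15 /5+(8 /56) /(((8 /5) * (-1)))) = 280 /1467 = 0.19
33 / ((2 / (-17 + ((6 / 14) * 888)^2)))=234170079 / 98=2389490.60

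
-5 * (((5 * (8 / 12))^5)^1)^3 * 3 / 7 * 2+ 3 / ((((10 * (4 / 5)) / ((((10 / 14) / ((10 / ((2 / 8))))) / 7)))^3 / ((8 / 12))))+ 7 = -298678790.33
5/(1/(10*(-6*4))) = -1200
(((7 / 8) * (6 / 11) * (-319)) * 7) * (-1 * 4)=4263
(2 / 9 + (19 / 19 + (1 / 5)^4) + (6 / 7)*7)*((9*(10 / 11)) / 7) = 7388 / 875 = 8.44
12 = 12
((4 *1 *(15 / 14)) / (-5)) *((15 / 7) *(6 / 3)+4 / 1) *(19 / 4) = -1653 / 49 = -33.73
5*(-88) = -440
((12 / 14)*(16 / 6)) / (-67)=-16 / 469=-0.03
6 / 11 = 0.55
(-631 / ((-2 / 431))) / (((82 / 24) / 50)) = 81588300 / 41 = 1989958.54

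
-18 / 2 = -9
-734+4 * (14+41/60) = -10129/15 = -675.27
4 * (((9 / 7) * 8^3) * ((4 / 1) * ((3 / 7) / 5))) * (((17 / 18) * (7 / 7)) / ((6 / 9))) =313344 / 245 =1278.96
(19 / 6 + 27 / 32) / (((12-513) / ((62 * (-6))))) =11935 / 4008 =2.98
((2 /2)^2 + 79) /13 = 80 /13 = 6.15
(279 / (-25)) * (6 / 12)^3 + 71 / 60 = -0.21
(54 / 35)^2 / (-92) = -729 / 28175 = -0.03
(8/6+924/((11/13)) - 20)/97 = 3220/291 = 11.07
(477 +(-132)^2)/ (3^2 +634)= 17901/ 643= 27.84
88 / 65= 1.35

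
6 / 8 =3 / 4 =0.75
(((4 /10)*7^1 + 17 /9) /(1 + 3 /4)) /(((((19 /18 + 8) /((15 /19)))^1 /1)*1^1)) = 5064 /21679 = 0.23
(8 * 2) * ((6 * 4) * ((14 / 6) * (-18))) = -16128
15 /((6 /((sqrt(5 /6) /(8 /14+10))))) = 35*sqrt(30) /888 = 0.22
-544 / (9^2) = -544 / 81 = -6.72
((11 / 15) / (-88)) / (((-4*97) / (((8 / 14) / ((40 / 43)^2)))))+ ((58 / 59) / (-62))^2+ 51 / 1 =51.00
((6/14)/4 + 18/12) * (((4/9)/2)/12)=5/168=0.03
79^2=6241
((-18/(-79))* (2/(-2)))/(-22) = 9/869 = 0.01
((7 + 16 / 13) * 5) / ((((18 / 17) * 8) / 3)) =14.58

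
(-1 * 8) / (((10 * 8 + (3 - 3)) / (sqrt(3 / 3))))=-1 / 10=-0.10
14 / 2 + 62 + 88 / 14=527 / 7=75.29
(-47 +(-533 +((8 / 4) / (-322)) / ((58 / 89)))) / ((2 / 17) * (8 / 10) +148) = -460370965 / 117546744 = -3.92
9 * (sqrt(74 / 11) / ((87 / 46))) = 138 * sqrt(814) / 319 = 12.34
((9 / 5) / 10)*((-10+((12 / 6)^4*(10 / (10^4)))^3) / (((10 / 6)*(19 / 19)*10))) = -263671767 / 2441406250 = -0.11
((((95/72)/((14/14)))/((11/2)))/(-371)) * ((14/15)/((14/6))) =-19/73458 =-0.00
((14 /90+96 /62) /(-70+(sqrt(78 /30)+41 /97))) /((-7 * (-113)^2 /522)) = 648590597 * sqrt(65) /1576783900916560+45127195249 /315356780183312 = 0.00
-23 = -23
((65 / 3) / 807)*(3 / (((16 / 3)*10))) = 13 / 8608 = 0.00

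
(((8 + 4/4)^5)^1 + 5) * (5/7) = 295270/7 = 42181.43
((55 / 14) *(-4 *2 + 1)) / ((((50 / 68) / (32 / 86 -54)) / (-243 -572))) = -70289186 / 43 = -1634632.23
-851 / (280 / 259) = -787.18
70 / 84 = 5 / 6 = 0.83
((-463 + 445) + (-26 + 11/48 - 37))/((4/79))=-306283/192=-1595.22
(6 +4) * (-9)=-90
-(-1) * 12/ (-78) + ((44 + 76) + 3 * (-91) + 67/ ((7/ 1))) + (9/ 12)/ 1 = -51991/ 364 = -142.83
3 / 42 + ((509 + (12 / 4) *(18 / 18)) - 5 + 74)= 8135 / 14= 581.07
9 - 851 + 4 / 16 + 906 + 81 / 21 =1907 / 28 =68.11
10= 10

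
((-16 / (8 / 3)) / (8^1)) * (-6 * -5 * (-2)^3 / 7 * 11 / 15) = 132 / 7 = 18.86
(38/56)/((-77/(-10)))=95/1078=0.09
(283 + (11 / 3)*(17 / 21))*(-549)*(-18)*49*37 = 5123426112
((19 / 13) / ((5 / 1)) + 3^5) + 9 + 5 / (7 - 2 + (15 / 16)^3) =6038913 / 23855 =253.15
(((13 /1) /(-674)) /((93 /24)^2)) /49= -416 /15868993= -0.00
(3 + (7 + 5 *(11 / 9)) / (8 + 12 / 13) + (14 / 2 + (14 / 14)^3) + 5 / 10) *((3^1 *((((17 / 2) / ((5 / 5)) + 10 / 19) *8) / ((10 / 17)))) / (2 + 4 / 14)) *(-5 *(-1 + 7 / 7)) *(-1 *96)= 0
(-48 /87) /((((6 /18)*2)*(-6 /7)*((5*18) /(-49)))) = -686 /1305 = -0.53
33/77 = 3/7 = 0.43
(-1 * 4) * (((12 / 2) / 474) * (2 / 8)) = -1 / 79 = -0.01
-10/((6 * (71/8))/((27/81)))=-0.06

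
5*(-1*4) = -20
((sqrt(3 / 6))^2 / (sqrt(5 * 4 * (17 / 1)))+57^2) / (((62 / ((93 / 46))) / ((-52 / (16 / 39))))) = -4941729 / 368 - 1521 * sqrt(85) / 125120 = -13428.72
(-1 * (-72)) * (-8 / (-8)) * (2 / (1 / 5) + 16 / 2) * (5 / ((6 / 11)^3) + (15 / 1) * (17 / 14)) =63535.71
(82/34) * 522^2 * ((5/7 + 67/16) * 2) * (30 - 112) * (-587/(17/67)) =2472486770571021/2023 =1222188220746.92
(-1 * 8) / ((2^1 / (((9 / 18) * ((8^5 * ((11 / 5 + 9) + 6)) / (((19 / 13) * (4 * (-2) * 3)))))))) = 9158656 / 285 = 32135.64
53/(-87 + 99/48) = -848/1359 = -0.62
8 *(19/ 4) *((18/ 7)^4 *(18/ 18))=3989088/ 2401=1661.43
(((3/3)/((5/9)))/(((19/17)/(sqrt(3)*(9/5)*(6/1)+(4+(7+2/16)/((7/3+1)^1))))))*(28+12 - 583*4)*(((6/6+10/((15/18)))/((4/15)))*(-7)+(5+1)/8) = 29313971199/3800+6447879612*sqrt(3)/475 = 31225897.87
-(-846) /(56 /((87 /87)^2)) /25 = 423 /700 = 0.60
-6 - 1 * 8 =-14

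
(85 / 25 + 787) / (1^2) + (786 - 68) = 7542 / 5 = 1508.40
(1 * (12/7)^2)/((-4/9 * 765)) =-36/4165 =-0.01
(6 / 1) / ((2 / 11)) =33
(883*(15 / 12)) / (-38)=-4415 / 152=-29.05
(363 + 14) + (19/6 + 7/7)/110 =49769/132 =377.04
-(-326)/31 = 326/31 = 10.52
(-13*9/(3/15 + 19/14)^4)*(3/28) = -300982500/141158161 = -2.13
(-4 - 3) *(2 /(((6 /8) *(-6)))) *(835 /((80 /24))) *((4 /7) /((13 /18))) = 8016 /13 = 616.62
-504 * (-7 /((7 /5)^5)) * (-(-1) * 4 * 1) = 900000 /343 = 2623.91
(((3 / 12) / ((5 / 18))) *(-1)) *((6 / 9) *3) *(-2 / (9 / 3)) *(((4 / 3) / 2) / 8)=1 / 10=0.10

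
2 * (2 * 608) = 2432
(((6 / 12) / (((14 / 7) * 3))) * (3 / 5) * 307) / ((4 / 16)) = 307 / 5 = 61.40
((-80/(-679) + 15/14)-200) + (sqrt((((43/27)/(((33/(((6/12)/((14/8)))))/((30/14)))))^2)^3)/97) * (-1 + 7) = -39625789288897445/199314118511046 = -198.81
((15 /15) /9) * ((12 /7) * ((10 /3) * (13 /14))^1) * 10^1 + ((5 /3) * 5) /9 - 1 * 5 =2410 /1323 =1.82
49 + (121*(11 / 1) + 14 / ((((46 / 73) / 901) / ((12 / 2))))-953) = 2772287 / 23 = 120534.22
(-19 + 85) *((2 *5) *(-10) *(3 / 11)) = -1800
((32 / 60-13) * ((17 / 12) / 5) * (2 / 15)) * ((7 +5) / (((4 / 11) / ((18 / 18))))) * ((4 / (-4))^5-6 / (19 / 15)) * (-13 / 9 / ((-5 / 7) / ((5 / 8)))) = 346857511 / 3078000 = 112.69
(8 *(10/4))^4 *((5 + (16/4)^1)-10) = -160000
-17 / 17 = -1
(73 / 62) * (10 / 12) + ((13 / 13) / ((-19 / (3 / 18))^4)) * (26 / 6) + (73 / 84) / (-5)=443858744153 / 549756532080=0.81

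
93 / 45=2.07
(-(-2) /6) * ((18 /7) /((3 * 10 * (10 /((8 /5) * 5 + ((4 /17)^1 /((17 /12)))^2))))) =335236 /14616175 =0.02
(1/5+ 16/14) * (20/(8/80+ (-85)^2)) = 1880/505757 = 0.00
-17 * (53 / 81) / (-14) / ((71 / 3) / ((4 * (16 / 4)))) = 7208 / 13419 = 0.54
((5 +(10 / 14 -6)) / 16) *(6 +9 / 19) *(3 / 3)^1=-0.12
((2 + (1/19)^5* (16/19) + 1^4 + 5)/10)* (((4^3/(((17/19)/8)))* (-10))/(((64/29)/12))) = -1047805906176/42093683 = -24892.24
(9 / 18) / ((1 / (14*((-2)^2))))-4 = 24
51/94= 0.54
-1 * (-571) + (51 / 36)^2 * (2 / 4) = 164737 / 288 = 572.00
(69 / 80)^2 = 4761 / 6400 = 0.74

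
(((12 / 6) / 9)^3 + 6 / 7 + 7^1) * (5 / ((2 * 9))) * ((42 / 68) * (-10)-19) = -42961570 / 780759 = -55.03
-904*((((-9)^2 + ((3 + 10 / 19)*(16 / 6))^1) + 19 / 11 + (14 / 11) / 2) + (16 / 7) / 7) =-2585545768 / 30723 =-84156.68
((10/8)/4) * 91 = 455/16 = 28.44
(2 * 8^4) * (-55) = -450560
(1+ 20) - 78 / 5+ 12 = 87 / 5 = 17.40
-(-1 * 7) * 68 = 476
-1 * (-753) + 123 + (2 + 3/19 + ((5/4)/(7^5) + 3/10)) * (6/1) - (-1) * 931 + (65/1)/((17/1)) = 99104079583/54286610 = 1825.57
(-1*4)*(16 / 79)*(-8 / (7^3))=512 / 27097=0.02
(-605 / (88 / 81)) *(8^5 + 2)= -72995175 / 4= -18248793.75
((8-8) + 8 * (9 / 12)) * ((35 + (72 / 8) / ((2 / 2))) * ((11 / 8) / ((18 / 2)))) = 121 / 3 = 40.33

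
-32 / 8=-4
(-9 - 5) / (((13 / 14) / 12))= -2352 / 13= -180.92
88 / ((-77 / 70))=-80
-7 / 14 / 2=-1 / 4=-0.25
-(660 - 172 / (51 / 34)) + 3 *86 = -862 / 3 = -287.33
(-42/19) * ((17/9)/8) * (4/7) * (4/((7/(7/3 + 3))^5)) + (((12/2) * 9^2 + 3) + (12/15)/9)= 568927683917/1163968785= 488.78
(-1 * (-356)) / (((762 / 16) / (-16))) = -45568 / 381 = -119.60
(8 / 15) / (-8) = -1 / 15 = -0.07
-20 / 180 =-1 / 9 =-0.11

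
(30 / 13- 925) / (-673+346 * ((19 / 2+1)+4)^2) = -23990 / 1873911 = -0.01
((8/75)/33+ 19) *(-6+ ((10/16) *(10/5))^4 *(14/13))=-263808097/4118400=-64.06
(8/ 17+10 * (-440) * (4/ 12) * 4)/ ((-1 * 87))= 299176/ 4437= 67.43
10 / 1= 10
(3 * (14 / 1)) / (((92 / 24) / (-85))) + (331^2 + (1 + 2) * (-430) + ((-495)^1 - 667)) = 2442087 / 23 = 106177.70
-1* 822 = -822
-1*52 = -52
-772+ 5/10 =-1543/2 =-771.50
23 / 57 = 0.40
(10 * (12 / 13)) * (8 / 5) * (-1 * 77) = -14784 / 13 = -1137.23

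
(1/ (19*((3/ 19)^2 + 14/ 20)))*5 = 950/ 2617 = 0.36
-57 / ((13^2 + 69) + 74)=-19 / 104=-0.18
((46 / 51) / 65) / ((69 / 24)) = 16 / 3315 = 0.00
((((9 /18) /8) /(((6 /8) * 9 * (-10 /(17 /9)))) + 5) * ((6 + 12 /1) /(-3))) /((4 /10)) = -48583 /648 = -74.97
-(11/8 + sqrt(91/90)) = -11/8 - sqrt(910)/30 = -2.38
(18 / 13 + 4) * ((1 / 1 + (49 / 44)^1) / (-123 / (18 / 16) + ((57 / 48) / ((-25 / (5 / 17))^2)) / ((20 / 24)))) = -1411042500 / 13555231547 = -0.10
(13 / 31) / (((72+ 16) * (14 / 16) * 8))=13 / 19096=0.00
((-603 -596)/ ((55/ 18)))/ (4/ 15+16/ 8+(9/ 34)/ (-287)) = -57435588/ 331637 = -173.19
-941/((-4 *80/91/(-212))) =-4538443/80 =-56730.54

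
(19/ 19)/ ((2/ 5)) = 5/ 2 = 2.50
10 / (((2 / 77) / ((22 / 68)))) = 4235 / 34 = 124.56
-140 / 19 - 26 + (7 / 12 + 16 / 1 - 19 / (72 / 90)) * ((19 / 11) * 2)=-36445 / 627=-58.13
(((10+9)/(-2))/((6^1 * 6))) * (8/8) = -19/72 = -0.26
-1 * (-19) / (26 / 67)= 48.96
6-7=-1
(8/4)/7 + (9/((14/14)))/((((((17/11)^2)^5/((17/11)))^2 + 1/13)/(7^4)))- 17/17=1431285536387015821580507/182825657794193917114598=7.83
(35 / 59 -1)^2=576 / 3481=0.17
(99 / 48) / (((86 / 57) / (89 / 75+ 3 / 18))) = 127281 / 68800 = 1.85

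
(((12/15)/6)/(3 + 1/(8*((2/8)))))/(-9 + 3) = -2/315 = -0.01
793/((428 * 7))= 793/2996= 0.26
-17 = -17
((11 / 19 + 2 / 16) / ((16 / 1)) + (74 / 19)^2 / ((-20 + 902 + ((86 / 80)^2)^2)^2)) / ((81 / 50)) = 260016262556575077070825 / 9569813275456401073333824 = 0.03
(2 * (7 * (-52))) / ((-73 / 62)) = 45136 / 73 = 618.30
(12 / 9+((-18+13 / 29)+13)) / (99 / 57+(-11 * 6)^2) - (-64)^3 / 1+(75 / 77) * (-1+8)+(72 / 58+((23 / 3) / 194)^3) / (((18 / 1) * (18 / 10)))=262150.86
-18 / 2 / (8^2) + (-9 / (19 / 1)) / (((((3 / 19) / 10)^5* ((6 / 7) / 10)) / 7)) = -204343328000729 / 5184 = -39418080247.05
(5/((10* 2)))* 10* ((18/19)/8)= 45/152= 0.30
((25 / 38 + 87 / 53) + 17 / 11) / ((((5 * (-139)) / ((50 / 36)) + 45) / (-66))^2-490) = -0.01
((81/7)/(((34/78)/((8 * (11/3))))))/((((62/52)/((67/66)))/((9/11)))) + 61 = 24487231/40579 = 603.45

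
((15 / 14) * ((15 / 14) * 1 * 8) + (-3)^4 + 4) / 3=4615 / 147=31.39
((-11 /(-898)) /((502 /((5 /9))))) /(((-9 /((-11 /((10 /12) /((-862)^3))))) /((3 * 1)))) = -38750487644 /1014291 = -38204.51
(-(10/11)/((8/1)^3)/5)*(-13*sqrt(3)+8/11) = -1/3872+13*sqrt(3)/2816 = 0.01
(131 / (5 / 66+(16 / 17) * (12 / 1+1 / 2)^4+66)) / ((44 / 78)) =260559 / 25855387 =0.01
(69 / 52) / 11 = 69 / 572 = 0.12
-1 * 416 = -416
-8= -8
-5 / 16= -0.31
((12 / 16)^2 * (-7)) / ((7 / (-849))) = 7641 / 16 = 477.56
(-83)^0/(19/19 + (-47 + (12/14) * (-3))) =-0.02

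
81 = 81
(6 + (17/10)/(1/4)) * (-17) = -1088/5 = -217.60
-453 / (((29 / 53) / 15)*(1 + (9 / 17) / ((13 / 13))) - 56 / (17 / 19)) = 6122295 / 845126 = 7.24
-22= -22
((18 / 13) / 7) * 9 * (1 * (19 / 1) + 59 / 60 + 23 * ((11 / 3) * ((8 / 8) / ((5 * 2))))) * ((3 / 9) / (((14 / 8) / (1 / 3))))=2046 / 637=3.21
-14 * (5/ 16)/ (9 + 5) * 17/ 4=-85/ 64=-1.33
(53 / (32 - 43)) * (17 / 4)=-901 / 44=-20.48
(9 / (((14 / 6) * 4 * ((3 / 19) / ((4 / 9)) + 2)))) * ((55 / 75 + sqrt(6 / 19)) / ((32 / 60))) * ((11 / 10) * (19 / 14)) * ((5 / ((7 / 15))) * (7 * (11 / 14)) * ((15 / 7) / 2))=209496375 * sqrt(114) / 55011712 + 2918982825 / 55011712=93.72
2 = 2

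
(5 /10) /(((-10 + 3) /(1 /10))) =-1 /140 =-0.01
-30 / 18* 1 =-5 / 3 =-1.67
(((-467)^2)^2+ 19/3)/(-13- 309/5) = -356721089455/561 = -635866469.62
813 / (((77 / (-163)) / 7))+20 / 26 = -1722637 / 143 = -12046.41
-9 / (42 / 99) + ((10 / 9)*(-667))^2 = 622820543 / 1134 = 549224.46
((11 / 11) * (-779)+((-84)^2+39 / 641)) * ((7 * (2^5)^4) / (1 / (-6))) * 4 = -708799761481728 / 641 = -1105771858785.85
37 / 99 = 0.37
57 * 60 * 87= 297540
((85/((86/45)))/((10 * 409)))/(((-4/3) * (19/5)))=-11475/5346448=-0.00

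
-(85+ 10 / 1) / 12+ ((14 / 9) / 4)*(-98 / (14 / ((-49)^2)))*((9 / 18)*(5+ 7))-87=-157245 / 4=-39311.25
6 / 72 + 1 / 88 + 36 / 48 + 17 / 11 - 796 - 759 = -409889 / 264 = -1552.61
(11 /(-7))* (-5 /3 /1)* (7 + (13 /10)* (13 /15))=13409 /630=21.28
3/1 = 3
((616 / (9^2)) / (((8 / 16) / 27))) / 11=112 / 3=37.33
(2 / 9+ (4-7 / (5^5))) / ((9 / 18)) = 237374 / 28125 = 8.44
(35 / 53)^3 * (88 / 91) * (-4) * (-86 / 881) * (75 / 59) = 0.14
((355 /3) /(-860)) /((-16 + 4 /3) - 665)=71 /350708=0.00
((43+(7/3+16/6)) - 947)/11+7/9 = -8014/99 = -80.95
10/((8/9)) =45/4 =11.25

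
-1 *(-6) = 6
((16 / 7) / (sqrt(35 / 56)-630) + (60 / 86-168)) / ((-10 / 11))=176*sqrt(10) / 111131825 + 25127133009 / 136533385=184.04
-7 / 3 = -2.33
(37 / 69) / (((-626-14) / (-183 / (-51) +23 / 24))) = -13727 / 3603456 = -0.00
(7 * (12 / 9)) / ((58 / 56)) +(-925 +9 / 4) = -317981 / 348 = -913.74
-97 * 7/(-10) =679/10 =67.90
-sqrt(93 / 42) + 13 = 13- sqrt(434) / 14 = 11.51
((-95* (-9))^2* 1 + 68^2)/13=735649/13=56588.38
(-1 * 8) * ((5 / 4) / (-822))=5 / 411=0.01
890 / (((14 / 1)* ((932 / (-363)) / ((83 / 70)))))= -2681481 / 91336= -29.36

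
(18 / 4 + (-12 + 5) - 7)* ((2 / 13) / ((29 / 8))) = -152 / 377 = -0.40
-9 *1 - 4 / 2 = -11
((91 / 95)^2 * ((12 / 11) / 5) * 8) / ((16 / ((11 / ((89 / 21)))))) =1043406 / 4016125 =0.26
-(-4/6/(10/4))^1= 4/15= 0.27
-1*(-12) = 12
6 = 6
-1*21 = -21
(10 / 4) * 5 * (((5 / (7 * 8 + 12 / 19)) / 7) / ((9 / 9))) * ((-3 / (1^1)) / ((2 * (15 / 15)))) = -7125 / 30128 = -0.24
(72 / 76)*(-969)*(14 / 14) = -918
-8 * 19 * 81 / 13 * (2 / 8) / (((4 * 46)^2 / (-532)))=204687 / 55016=3.72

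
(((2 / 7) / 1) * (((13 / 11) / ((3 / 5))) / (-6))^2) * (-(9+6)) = -21125 / 45738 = -0.46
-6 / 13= -0.46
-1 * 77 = -77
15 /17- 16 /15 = -47 /255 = -0.18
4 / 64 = 1 / 16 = 0.06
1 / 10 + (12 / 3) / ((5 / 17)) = 137 / 10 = 13.70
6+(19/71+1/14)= 6301/994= 6.34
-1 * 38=-38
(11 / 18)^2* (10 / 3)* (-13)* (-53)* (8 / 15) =333476 / 729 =457.44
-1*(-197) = 197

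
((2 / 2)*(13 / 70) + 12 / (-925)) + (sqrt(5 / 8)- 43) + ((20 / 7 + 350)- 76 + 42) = sqrt(10) / 4 + 3574587 / 12950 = 276.82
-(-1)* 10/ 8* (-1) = -5/ 4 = -1.25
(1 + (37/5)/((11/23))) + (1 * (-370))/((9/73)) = -1477396/495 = -2984.64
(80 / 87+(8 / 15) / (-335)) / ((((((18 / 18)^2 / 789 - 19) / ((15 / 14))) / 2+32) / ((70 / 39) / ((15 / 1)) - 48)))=-98541936184 / 51867462075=-1.90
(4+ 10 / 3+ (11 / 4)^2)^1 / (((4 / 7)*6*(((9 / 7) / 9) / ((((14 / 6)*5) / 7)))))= 175175 / 3456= 50.69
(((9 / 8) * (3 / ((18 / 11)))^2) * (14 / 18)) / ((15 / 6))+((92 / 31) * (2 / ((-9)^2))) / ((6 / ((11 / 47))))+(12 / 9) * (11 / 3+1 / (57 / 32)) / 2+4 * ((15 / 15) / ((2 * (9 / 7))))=2988666527 / 538157520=5.55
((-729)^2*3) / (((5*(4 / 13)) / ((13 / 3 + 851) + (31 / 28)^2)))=13918520037591 / 15680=887660716.68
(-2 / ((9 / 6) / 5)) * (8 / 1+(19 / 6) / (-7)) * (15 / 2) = -7925 / 21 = -377.38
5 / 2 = 2.50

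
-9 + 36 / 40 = -8.10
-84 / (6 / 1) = -14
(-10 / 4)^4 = 625 / 16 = 39.06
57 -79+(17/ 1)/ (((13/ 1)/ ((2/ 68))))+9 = -12.96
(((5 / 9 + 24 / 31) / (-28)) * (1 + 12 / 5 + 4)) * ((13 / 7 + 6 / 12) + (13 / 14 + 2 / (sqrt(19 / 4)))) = -45103 / 39060 - 1961 * sqrt(19) / 26505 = -1.48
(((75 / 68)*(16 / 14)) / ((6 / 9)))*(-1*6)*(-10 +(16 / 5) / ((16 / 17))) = 8910 / 119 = 74.87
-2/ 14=-1/ 7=-0.14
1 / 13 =0.08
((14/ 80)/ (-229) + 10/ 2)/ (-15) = -45793/ 137400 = -0.33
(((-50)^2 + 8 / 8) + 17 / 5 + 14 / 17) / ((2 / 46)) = 4897712 / 85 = 57620.14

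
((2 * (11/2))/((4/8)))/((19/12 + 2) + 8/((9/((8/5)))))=3960/901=4.40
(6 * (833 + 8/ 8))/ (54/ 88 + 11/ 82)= 9027216/ 1349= 6691.78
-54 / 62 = -27 / 31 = -0.87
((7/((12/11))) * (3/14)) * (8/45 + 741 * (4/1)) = 366817/90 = 4075.74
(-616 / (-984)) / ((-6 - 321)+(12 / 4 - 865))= -77 / 146247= -0.00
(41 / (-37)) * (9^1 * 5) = -1845 / 37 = -49.86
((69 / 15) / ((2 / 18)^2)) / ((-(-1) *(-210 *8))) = -621 / 2800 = -0.22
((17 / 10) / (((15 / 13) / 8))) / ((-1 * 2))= -442 / 75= -5.89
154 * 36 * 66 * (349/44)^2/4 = 23020389/4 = 5755097.25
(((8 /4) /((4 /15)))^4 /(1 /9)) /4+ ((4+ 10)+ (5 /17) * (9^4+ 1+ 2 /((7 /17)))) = 4060927 /448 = 9064.57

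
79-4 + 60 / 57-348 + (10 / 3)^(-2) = -516529 / 1900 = -271.86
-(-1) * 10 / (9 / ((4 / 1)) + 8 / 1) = 40 / 41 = 0.98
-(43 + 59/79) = -3456/79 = -43.75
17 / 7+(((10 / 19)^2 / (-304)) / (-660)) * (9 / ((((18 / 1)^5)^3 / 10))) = 23075903716891551842697391 / 9501842706955344876404736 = 2.43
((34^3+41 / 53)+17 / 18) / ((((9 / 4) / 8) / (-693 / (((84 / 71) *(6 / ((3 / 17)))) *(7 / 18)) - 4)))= -3448434344420 / 510867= -6750160.70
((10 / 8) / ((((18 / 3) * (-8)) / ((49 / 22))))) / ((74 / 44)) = -245 / 7104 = -0.03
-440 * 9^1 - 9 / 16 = -63369 / 16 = -3960.56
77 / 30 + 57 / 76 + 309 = 18739 / 60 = 312.32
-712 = -712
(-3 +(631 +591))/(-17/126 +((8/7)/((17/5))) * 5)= 373014/473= 788.61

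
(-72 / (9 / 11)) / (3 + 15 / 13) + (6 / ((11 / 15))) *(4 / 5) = -4348 / 297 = -14.64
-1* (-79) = 79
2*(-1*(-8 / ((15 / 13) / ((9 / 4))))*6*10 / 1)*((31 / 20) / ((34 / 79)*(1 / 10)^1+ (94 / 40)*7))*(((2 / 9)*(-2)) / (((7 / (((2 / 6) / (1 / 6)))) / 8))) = -32601088 / 182413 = -178.72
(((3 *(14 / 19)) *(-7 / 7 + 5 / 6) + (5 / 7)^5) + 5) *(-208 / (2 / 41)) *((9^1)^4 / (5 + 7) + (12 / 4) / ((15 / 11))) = -18004734445074 / 1596665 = -11276463.41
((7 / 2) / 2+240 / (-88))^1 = -43 / 44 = -0.98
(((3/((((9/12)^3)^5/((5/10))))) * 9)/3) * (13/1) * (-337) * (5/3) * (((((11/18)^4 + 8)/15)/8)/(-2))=7850355209535488/94143178827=83387.40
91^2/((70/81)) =95823/10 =9582.30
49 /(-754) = -49 /754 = -0.06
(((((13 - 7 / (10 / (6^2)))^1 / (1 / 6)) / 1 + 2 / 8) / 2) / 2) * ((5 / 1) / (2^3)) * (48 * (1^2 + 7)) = -4377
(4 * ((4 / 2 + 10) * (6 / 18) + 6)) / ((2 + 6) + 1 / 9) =360 / 73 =4.93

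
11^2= 121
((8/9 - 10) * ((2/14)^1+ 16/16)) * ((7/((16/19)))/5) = -779/45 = -17.31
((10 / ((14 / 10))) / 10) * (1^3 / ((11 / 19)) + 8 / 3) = 725 / 231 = 3.14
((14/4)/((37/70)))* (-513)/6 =-41895/74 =-566.15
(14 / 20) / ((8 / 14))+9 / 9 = 89 / 40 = 2.22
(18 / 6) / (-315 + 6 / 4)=-2 / 209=-0.01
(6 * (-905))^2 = 29484900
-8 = -8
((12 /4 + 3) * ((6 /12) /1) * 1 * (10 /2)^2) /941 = 75 /941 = 0.08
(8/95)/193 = 8/18335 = 0.00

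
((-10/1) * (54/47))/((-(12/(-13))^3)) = -10985/752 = -14.61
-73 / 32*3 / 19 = -219 / 608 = -0.36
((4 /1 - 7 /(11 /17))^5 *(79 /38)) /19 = -187470703125 /116278822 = -1612.25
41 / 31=1.32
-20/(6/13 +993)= -52/2583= -0.02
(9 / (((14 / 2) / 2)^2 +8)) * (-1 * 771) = -1028 / 3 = -342.67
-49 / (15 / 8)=-392 / 15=-26.13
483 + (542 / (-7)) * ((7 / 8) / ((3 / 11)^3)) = -308537 / 108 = -2856.82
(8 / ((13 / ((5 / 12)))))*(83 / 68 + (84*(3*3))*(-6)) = -1541825 / 1326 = -1162.76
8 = 8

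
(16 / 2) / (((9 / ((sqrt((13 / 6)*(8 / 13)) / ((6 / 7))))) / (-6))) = -112*sqrt(3) / 27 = -7.18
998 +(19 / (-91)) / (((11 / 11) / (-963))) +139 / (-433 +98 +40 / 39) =1420729564 / 1185275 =1198.65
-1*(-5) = 5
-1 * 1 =-1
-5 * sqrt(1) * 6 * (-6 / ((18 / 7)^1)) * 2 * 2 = 280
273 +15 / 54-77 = 3533 / 18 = 196.28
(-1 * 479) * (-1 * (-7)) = -3353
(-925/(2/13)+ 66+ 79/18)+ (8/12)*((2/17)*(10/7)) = -6363881/1071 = -5942.00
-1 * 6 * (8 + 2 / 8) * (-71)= 7029 / 2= 3514.50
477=477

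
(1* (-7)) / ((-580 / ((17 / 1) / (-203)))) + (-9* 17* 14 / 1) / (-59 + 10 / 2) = 2001529 / 50460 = 39.67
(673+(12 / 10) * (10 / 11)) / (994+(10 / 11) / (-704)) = 2610080 / 3848763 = 0.68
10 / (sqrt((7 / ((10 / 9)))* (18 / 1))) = 10* sqrt(35) / 63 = 0.94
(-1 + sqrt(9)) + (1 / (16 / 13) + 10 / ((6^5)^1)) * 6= 1115 / 162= 6.88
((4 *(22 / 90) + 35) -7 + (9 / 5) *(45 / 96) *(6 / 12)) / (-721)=-84671 / 2076480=-0.04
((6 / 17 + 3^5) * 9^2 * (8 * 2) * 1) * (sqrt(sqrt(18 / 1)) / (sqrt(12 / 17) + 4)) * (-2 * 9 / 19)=-96507936 * 2^(1 / 4) * sqrt(3) / 1235 + 144761904 * sqrt(17) * 2^(1 / 4) / 20995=-127150.53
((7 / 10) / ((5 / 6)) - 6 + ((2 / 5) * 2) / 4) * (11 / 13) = -1364 / 325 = -4.20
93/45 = 31/15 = 2.07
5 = 5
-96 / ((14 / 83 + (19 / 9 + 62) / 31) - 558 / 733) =-1629511776 / 25045595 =-65.06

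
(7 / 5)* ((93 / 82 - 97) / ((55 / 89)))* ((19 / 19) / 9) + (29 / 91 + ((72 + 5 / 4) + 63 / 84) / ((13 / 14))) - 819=-763.12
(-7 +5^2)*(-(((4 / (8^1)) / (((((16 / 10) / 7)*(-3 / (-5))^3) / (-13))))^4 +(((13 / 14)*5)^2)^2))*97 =-2436970122273751152960625 / 4645737234432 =-524560473246.76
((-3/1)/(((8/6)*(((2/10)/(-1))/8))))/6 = 15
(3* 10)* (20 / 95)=120 / 19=6.32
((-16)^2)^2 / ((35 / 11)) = 720896 / 35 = 20597.03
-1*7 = -7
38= 38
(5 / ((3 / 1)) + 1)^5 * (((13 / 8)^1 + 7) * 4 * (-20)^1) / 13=-7536640 / 1053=-7157.30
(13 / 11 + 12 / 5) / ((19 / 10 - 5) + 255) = 394 / 27709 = 0.01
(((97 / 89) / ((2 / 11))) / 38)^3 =1214767763 / 309464471744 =0.00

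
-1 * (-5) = 5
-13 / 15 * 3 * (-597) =7761 / 5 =1552.20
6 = 6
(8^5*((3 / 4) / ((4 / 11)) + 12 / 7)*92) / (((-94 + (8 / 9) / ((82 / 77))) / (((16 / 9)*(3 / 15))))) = -26141589504 / 601615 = -43452.36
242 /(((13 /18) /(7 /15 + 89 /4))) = 494769 /65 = 7611.83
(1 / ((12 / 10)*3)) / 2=5 / 36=0.14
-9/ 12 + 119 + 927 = 4181/ 4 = 1045.25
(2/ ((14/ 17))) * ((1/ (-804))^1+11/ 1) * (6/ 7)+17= 261953/ 6566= 39.90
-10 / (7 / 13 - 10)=130 / 123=1.06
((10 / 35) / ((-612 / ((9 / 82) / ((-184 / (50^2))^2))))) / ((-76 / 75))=0.01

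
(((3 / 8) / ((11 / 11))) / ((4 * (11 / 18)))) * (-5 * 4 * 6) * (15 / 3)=-2025 / 22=-92.05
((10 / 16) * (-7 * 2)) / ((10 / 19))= -133 / 8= -16.62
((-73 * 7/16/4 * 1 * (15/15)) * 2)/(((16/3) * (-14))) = 219/1024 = 0.21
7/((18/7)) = 49/18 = 2.72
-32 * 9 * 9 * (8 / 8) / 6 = -432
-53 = -53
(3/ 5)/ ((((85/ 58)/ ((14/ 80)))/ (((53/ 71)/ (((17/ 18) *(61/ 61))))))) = 290493/ 5129750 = 0.06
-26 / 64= -0.41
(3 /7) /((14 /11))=0.34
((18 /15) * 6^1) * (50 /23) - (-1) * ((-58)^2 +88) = 79756 /23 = 3467.65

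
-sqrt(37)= -6.08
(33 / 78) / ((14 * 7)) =11 / 2548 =0.00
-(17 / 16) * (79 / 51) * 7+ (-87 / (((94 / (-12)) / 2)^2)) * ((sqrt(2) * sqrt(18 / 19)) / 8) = -553 / 48 - 9396 * sqrt(19) / 41971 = -12.50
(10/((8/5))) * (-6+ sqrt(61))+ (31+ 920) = 25 * sqrt(61)/4+ 1827/2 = 962.31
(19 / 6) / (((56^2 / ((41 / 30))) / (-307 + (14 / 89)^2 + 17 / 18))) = -4855758617 / 11497489920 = -0.42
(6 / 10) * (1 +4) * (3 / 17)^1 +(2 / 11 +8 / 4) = 507 / 187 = 2.71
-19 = -19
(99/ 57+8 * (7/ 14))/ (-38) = -109/ 722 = -0.15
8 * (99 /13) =60.92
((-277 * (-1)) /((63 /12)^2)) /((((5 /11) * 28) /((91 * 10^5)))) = 3168880000 /441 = 7185668.93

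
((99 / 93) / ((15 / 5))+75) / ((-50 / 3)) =-3504 / 775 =-4.52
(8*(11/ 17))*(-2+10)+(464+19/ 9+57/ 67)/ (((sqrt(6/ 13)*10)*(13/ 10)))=704/ 17+140789*sqrt(78)/ 23517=94.28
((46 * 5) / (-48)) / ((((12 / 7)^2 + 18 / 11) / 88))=-681835 / 7398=-92.16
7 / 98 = 1 / 14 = 0.07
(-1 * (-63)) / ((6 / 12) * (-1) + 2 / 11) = -198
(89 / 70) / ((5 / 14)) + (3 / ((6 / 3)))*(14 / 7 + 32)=1364 / 25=54.56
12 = 12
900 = 900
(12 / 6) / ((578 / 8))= 8 / 289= 0.03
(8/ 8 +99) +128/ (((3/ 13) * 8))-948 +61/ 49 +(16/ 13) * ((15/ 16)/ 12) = -5941877/ 7644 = -777.33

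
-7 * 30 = -210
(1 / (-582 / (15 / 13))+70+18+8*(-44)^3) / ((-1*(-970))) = -1718450453 / 2446340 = -702.46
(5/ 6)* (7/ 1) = 35/ 6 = 5.83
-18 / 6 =-3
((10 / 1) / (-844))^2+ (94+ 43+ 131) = 47726537 / 178084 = 268.00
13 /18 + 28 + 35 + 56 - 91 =517 /18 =28.72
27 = 27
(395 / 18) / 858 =395 / 15444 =0.03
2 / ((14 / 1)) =1 / 7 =0.14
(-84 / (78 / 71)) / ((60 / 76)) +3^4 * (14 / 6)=92.15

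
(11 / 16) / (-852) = -0.00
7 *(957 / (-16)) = -6699 / 16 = -418.69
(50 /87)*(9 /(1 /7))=36.21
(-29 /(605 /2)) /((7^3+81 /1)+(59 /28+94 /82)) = -66584 /296744635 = -0.00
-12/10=-6/5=-1.20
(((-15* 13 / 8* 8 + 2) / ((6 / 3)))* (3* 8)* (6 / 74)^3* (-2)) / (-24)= -5211 / 50653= -0.10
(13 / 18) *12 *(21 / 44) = 91 / 22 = 4.14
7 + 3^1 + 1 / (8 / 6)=43 / 4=10.75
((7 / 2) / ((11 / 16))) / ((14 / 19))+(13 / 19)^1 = 7.59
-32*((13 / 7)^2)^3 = -154457888 / 117649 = -1312.87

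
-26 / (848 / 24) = -39 / 53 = -0.74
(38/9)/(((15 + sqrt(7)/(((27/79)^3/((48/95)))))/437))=-10752292477595250/348200972463007 + 9072300434922720 *sqrt(7)/348200972463007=38.05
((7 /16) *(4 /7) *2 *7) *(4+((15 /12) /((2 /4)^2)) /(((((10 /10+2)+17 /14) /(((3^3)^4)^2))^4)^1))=4277506168366871328755457880479405792742874797924934 /12117361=353006415205990093779945800000000000000000000.00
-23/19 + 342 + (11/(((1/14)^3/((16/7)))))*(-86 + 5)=-106172213/19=-5588011.21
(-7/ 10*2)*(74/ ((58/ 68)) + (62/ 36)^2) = -5901371/ 46980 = -125.61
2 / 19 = 0.11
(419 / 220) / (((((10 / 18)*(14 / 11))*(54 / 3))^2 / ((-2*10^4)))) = -23045 / 98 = -235.15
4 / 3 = 1.33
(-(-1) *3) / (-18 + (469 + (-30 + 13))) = 3 / 434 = 0.01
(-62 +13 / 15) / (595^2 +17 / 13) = -11921 / 69035130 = -0.00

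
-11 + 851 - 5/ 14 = 839.64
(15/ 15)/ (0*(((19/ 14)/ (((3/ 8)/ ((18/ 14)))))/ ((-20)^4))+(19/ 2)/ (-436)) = -872/ 19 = -45.89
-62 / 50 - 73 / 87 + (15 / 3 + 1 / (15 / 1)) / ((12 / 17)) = 33269 / 6525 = 5.10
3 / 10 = 0.30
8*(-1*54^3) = -1259712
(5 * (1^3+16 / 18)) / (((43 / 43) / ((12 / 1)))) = 340 / 3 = 113.33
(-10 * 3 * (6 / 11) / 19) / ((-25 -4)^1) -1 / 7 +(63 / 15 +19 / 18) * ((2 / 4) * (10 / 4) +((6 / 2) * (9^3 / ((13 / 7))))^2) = 18812975369778859 / 2581258680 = 7288295.25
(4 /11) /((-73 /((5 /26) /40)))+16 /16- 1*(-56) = 2380091 /41756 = 57.00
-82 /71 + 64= 4462 /71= 62.85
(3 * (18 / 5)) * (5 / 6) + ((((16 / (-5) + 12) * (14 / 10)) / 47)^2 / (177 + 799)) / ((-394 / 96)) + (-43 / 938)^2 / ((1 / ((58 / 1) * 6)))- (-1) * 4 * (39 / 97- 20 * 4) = -109262263082029530964 / 353988549495625625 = -308.66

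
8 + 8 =16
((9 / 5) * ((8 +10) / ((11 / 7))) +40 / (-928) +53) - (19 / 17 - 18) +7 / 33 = 29502059 / 325380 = 90.67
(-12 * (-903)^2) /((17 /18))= -176128344 /17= -10360490.82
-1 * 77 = -77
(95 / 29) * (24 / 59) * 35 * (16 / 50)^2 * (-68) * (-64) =889061376 / 42775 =20784.60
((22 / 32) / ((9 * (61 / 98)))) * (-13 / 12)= -7007 / 52704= -0.13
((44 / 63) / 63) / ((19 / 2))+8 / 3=201184 / 75411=2.67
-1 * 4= -4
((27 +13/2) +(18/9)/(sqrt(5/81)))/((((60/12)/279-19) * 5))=-18693/52960-2511 * sqrt(5)/66200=-0.44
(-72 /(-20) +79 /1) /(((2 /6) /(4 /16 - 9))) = -8673 /4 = -2168.25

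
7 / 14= 1 / 2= 0.50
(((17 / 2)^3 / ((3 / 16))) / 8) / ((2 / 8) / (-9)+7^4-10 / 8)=14739 / 86390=0.17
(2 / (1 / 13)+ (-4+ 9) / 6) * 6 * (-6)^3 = -34776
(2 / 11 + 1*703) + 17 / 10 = 77537 / 110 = 704.88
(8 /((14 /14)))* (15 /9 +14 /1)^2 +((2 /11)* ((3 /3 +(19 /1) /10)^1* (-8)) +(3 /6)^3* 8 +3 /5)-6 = 967694 /495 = 1954.94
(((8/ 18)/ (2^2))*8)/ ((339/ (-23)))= -184/ 3051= -0.06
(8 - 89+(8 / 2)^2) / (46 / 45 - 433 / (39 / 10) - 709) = 0.08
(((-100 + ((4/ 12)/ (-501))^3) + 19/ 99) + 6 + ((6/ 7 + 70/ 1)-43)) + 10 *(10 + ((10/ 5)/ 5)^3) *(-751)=-494421145702079489/ 6535934264475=-75646.59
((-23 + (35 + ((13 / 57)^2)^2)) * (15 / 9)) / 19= 633502865 / 601692057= 1.05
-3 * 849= -2547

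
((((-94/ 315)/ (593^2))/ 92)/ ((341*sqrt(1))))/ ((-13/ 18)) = 47/ 1254882313685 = 0.00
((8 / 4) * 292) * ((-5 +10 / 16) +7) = 1533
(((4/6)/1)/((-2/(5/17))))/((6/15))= -25/102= -0.25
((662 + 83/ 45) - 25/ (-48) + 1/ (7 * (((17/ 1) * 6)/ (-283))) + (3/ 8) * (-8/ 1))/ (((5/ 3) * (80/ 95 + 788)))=1076004523/ 2140286400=0.50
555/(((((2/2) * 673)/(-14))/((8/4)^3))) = -62160/673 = -92.36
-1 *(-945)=945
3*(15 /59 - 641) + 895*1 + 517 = -30104 /59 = -510.24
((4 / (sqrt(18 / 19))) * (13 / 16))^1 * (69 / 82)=2.81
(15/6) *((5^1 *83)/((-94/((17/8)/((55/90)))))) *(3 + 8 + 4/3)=-3915525/8272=-473.35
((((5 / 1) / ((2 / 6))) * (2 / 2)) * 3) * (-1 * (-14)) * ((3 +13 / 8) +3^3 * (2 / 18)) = 19215 / 4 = 4803.75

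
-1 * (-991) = 991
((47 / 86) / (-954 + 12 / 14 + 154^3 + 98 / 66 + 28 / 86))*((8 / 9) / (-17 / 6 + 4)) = 4136 / 36268488727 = 0.00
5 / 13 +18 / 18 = 18 / 13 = 1.38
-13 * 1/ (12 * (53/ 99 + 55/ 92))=-9867/ 10321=-0.96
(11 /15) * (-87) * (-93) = 29667 /5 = 5933.40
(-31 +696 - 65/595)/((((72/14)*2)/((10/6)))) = 65935/612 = 107.74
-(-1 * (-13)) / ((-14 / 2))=13 / 7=1.86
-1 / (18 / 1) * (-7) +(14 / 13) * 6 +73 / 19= 47539 / 4446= 10.69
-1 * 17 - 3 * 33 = -116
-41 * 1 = -41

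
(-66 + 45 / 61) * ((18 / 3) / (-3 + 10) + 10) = -708.56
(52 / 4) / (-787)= -13 / 787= -0.02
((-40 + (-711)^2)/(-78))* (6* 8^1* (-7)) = 28306936/13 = 2177456.62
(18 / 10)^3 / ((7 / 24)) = 17496 / 875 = 20.00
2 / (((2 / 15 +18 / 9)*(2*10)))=3 / 64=0.05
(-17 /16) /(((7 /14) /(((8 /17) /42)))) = -1 /42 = -0.02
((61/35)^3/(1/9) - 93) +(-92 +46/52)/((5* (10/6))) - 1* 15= -79467951/1114750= -71.29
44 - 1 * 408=-364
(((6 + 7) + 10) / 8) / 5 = 23 / 40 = 0.58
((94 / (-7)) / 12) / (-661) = 47 / 27762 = 0.00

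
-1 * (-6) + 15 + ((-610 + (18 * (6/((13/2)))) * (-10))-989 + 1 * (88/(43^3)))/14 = -1520570231/14470274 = -105.08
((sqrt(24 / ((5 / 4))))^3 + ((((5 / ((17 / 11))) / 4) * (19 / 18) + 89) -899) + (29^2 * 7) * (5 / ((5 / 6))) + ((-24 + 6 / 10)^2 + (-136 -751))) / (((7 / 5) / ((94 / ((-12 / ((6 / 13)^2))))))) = -49148203667 / 1206660 -108288 * sqrt(30) / 5915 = -40831.05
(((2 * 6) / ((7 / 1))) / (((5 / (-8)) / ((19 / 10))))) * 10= -52.11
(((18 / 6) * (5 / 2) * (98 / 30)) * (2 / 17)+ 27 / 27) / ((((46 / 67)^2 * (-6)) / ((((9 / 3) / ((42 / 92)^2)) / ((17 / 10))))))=-493790 / 42483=-11.62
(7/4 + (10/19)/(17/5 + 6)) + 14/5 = 4.61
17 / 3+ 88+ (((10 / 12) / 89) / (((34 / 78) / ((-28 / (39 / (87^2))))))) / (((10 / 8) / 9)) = -3389623 / 4539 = -746.78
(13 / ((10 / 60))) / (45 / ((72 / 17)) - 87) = -48 / 47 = -1.02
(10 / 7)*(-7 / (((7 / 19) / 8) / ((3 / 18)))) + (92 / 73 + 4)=-47416 / 1533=-30.93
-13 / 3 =-4.33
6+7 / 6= 43 / 6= 7.17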